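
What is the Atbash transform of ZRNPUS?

AIMKFH

Z(25) → A(0)
R(17) → I(8)
N(13) → M(12)
P(15) → K(10)
U(20) → F(5)
S(18) → H(7)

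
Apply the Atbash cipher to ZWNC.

ADMX

Z(25) → A(0)
W(22) → D(3)
N(13) → M(12)
C(2) → X(23)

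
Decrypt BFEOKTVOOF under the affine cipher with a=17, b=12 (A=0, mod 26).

The inverse of 17 mod 26 is 23, since 17·23=391≡1. Apply D(y)=23·(y−12) mod 26:
B(1): 23·(1−12)=-253≡7 → H
F(5): 23·(5−12)=-161≡21 → V
E(4): 23·(4−12)=-184≡24 → Y
O(14): 23·(14−12)=46≡20 → U
K(10): 23·(10−12)=-46≡6 → G
T(19): 23·(19−12)=161≡5 → F
V(21): 23·(21−12)=207≡25 → Z
O(14): 23·(14−12)=46≡20 → U
O(14): 23·(14−12)=46≡20 → U
F(5): 23·(5−12)=-161≡21 → V

HVYUGFZUUV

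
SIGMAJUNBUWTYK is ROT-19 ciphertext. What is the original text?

S(18): 18−19=-1≡25 → Z
I(8): 8−19=-11≡15 → P
G(6): 6−19=-13≡13 → N
M(12): 12−19=-7≡19 → T
A(0): 0−19=-19≡7 → H
J(9): 9−19=-10≡16 → Q
U(20): 20−19=1 → B
N(13): 13−19=-6≡20 → U
B(1): 1−19=-18≡8 → I
U(20): 20−19=1 → B
W(22): 22−19=3 → D
T(19): 19−19=0 → A
Y(24): 24−19=5 → F
K(10): 10−19=-9≡17 → R

ZPNTHQBUIBDAFR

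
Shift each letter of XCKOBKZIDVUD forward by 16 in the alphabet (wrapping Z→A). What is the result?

NSAERAPYTLKT

X(23): 23+16=39≡13 → N
C(2): 2+16=18 → S
K(10): 10+16=26≡0 → A
O(14): 14+16=30≡4 → E
B(1): 1+16=17 → R
K(10): 10+16=26≡0 → A
Z(25): 25+16=41≡15 → P
I(8): 8+16=24 → Y
D(3): 3+16=19 → T
V(21): 21+16=37≡11 → L
U(20): 20+16=36≡10 → K
D(3): 3+16=19 → T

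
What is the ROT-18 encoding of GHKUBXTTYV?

G(6): 6+18=24 → Y
H(7): 7+18=25 → Z
K(10): 10+18=28≡2 → C
U(20): 20+18=38≡12 → M
B(1): 1+18=19 → T
X(23): 23+18=41≡15 → P
T(19): 19+18=37≡11 → L
T(19): 19+18=37≡11 → L
Y(24): 24+18=42≡16 → Q
V(21): 21+18=39≡13 → N

YZCMTPLLQN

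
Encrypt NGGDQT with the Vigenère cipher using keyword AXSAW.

NDYDMT

Repeat the key across the message: AXSAWA
N(13)+A(0): 13 → N
G(6)+X(23): 29≡3 → D
G(6)+S(18): 24 → Y
D(3)+A(0): 3 → D
Q(16)+W(22): 38≡12 → M
T(19)+A(0): 19 → T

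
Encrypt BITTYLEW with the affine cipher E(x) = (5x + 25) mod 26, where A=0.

ENQQPCTF

B(1): 5·1+25=30≡4 → E
I(8): 5·8+25=65≡13 → N
T(19): 5·19+25=120≡16 → Q
T(19): 5·19+25=120≡16 → Q
Y(24): 5·24+25=145≡15 → P
L(11): 5·11+25=80≡2 → C
E(4): 5·4+25=45≡19 → T
W(22): 5·22+25=135≡5 → F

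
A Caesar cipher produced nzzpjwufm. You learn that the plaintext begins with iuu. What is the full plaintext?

iuukerpah

From the crib: n(13)−i(8)=5, so the shift is 5.
Subtract 5 from each ciphertext letter:
n(13): 13−5=8 → i
z(25): 25−5=20 → u
z(25): 25−5=20 → u
p(15): 15−5=10 → k
j(9): 9−5=4 → e
w(22): 22−5=17 → r
u(20): 20−5=15 → p
f(5): 5−5=0 → a
m(12): 12−5=7 → h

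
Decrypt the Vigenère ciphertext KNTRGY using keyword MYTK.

Repeat the key across the ciphertext: MYTKMY
K(10)−M(12): -2≡24 → Y
N(13)−Y(24): -11≡15 → P
T(19)−T(19): 0 → A
R(17)−K(10): 7 → H
G(6)−M(12): -6≡20 → U
Y(24)−Y(24): 0 → A

YPAHUA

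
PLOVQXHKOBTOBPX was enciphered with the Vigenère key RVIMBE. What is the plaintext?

YQGJPTQPGPSKKUP

Repeat the key across the ciphertext: RVIMBERVIMBERVI
P(15)−R(17): -2≡24 → Y
L(11)−V(21): -10≡16 → Q
O(14)−I(8): 6 → G
V(21)−M(12): 9 → J
Q(16)−B(1): 15 → P
X(23)−E(4): 19 → T
H(7)−R(17): -10≡16 → Q
K(10)−V(21): -11≡15 → P
O(14)−I(8): 6 → G
B(1)−M(12): -11≡15 → P
T(19)−B(1): 18 → S
O(14)−E(4): 10 → K
B(1)−R(17): -16≡10 → K
P(15)−V(21): -6≡20 → U
X(23)−I(8): 15 → P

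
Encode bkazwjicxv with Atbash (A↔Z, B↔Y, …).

ypzadqrxce

b(1) → y(24)
k(10) → p(15)
a(0) → z(25)
z(25) → a(0)
w(22) → d(3)
j(9) → q(16)
i(8) → r(17)
c(2) → x(23)
x(23) → c(2)
v(21) → e(4)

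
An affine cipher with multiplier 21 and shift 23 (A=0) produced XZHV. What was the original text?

The inverse of 21 mod 26 is 5, since 21·5=105≡1. Apply D(y)=5·(y−23) mod 26:
X(23): 5·(23−23)=0 → A
Z(25): 5·(25−23)=10 → K
H(7): 5·(7−23)=-80≡24 → Y
V(21): 5·(21−23)=-10≡16 → Q

AKYQ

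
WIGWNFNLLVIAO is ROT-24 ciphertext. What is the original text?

W(22): 22−24=-2≡24 → Y
I(8): 8−24=-16≡10 → K
G(6): 6−24=-18≡8 → I
W(22): 22−24=-2≡24 → Y
N(13): 13−24=-11≡15 → P
F(5): 5−24=-19≡7 → H
N(13): 13−24=-11≡15 → P
L(11): 11−24=-13≡13 → N
L(11): 11−24=-13≡13 → N
V(21): 21−24=-3≡23 → X
I(8): 8−24=-16≡10 → K
A(0): 0−24=-24≡2 → C
O(14): 14−24=-10≡16 → Q

YKIYPHPNNXKCQ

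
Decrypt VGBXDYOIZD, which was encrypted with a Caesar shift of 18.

V(21): 21−18=3 → D
G(6): 6−18=-12≡14 → O
B(1): 1−18=-17≡9 → J
X(23): 23−18=5 → F
D(3): 3−18=-15≡11 → L
Y(24): 24−18=6 → G
O(14): 14−18=-4≡22 → W
I(8): 8−18=-10≡16 → Q
Z(25): 25−18=7 → H
D(3): 3−18=-15≡11 → L

DOJFLGWQHL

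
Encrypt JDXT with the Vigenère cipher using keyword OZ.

Repeat the key across the message: OZOZ
J(9)+O(14): 23 → X
D(3)+Z(25): 28≡2 → C
X(23)+O(14): 37≡11 → L
T(19)+Z(25): 44≡18 → S

XCLS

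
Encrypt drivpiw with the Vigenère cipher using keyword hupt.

klxowcl

Repeat the key across the message: hupthup
d(3)+h(7): 10 → k
r(17)+u(20): 37≡11 → l
i(8)+p(15): 23 → x
v(21)+t(19): 40≡14 → o
p(15)+h(7): 22 → w
i(8)+u(20): 28≡2 → c
w(22)+p(15): 37≡11 → l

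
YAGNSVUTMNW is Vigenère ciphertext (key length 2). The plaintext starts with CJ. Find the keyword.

WR

Subtract each crib letter from the matching ciphertext letter (mod 26):
Y(24)−C(2)=22 → W
A(0)−J(9)=-9≡17 → R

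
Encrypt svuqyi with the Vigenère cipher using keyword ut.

moojsb

Repeat the key across the message: ututut
s(18)+u(20): 38≡12 → m
v(21)+t(19): 40≡14 → o
u(20)+u(20): 40≡14 → o
q(16)+t(19): 35≡9 → j
y(24)+u(20): 44≡18 → s
i(8)+t(19): 27≡1 → b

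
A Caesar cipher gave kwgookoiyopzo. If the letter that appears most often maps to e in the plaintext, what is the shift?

10

The most frequent ciphertext letter is o (appears 5 times).
o is position 14; e is position 4.
Shift = 10.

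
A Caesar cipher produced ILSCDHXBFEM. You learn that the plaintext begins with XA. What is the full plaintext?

From the crib: I(8)−X(23)=-15≡11, so the shift is 11.
Subtract 11 from each ciphertext letter:
I(8): 8−11=-3≡23 → X
L(11): 11−11=0 → A
S(18): 18−11=7 → H
C(2): 2−11=-9≡17 → R
D(3): 3−11=-8≡18 → S
H(7): 7−11=-4≡22 → W
X(23): 23−11=12 → M
B(1): 1−11=-10≡16 → Q
F(5): 5−11=-6≡20 → U
E(4): 4−11=-7≡19 → T
M(12): 12−11=1 → B

XAHRSWMQUTB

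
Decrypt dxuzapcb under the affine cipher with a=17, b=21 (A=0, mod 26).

cudolsfi

The inverse of 17 mod 26 is 23, since 17·23=391≡1. Apply D(y)=23·(y−21) mod 26:
d(3): 23·(3−21)=-414≡2 → c
x(23): 23·(23−21)=46≡20 → u
u(20): 23·(20−21)=-23≡3 → d
z(25): 23·(25−21)=92≡14 → o
a(0): 23·(0−21)=-483≡11 → l
p(15): 23·(15−21)=-138≡18 → s
c(2): 23·(2−21)=-437≡5 → f
b(1): 23·(1−21)=-460≡8 → i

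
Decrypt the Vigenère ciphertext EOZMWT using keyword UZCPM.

Repeat the key across the ciphertext: UZCPMU
E(4)−U(20): -16≡10 → K
O(14)−Z(25): -11≡15 → P
Z(25)−C(2): 23 → X
M(12)−P(15): -3≡23 → X
W(22)−M(12): 10 → K
T(19)−U(20): -1≡25 → Z

KPXXKZ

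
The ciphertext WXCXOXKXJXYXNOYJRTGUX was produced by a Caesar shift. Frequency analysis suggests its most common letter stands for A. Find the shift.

23

The most frequent ciphertext letter is X (appears 7 times).
X is position 23; A is position 0.
Shift = 23.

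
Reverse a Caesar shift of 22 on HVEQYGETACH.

H(7): 7−22=-15≡11 → L
V(21): 21−22=-1≡25 → Z
E(4): 4−22=-18≡8 → I
Q(16): 16−22=-6≡20 → U
Y(24): 24−22=2 → C
G(6): 6−22=-16≡10 → K
E(4): 4−22=-18≡8 → I
T(19): 19−22=-3≡23 → X
A(0): 0−22=-22≡4 → E
C(2): 2−22=-20≡6 → G
H(7): 7−22=-15≡11 → L

LZIUCKIXEGL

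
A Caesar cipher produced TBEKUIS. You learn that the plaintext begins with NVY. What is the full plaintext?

From the crib: T(19)−N(13)=6, so the shift is 6.
Subtract 6 from each ciphertext letter:
T(19): 19−6=13 → N
B(1): 1−6=-5≡21 → V
E(4): 4−6=-2≡24 → Y
K(10): 10−6=4 → E
U(20): 20−6=14 → O
I(8): 8−6=2 → C
S(18): 18−6=12 → M

NVYEOCM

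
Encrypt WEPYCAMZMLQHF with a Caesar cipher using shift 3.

W(22): 22+3=25 → Z
E(4): 4+3=7 → H
P(15): 15+3=18 → S
Y(24): 24+3=27≡1 → B
C(2): 2+3=5 → F
A(0): 0+3=3 → D
M(12): 12+3=15 → P
Z(25): 25+3=28≡2 → C
M(12): 12+3=15 → P
L(11): 11+3=14 → O
Q(16): 16+3=19 → T
H(7): 7+3=10 → K
F(5): 5+3=8 → I

ZHSBFDPCPOTKI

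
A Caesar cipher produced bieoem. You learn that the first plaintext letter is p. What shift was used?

From the crib: b(1)−p(15)=-14≡12, so the shift is 12.

12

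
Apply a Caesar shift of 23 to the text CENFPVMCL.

C(2): 2+23=25 → Z
E(4): 4+23=27≡1 → B
N(13): 13+23=36≡10 → K
F(5): 5+23=28≡2 → C
P(15): 15+23=38≡12 → M
V(21): 21+23=44≡18 → S
M(12): 12+23=35≡9 → J
C(2): 2+23=25 → Z
L(11): 11+23=34≡8 → I

ZBKCMSJZI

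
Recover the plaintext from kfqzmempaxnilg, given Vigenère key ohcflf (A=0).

Repeat the key across the ciphertext: ohcflfohcflfoh
k(10)−o(14): -4≡22 → w
f(5)−h(7): -2≡24 → y
q(16)−c(2): 14 → o
z(25)−f(5): 20 → u
m(12)−l(11): 1 → b
e(4)−f(5): -1≡25 → z
m(12)−o(14): -2≡24 → y
p(15)−h(7): 8 → i
a(0)−c(2): -2≡24 → y
x(23)−f(5): 18 → s
n(13)−l(11): 2 → c
i(8)−f(5): 3 → d
l(11)−o(14): -3≡23 → x
g(6)−h(7): -1≡25 → z

wyoubzyiyscdxz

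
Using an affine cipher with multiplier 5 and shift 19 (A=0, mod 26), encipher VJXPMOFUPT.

V(21): 5·21+19=124≡20 → U
J(9): 5·9+19=64≡12 → M
X(23): 5·23+19=134≡4 → E
P(15): 5·15+19=94≡16 → Q
M(12): 5·12+19=79≡1 → B
O(14): 5·14+19=89≡11 → L
F(5): 5·5+19=44≡18 → S
U(20): 5·20+19=119≡15 → P
P(15): 5·15+19=94≡16 → Q
T(19): 5·19+19=114≡10 → K

UMEQBLSPQK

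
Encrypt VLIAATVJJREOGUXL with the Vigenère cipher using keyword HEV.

CPDHEOCNEYIJNYSS

Repeat the key across the message: HEVHEVHEVHEVHEVH
V(21)+H(7): 28≡2 → C
L(11)+E(4): 15 → P
I(8)+V(21): 29≡3 → D
A(0)+H(7): 7 → H
A(0)+E(4): 4 → E
T(19)+V(21): 40≡14 → O
V(21)+H(7): 28≡2 → C
J(9)+E(4): 13 → N
J(9)+V(21): 30≡4 → E
R(17)+H(7): 24 → Y
E(4)+E(4): 8 → I
O(14)+V(21): 35≡9 → J
G(6)+H(7): 13 → N
U(20)+E(4): 24 → Y
X(23)+V(21): 44≡18 → S
L(11)+H(7): 18 → S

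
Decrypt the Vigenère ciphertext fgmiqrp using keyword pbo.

Repeat the key across the ciphertext: pbopbop
f(5)−p(15): -10≡16 → q
g(6)−b(1): 5 → f
m(12)−o(14): -2≡24 → y
i(8)−p(15): -7≡19 → t
q(16)−b(1): 15 → p
r(17)−o(14): 3 → d
p(15)−p(15): 0 → a

qfytpda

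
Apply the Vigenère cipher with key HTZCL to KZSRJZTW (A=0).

Repeat the key across the message: HTZCLHTZ
K(10)+H(7): 17 → R
Z(25)+T(19): 44≡18 → S
S(18)+Z(25): 43≡17 → R
R(17)+C(2): 19 → T
J(9)+L(11): 20 → U
Z(25)+H(7): 32≡6 → G
T(19)+T(19): 38≡12 → M
W(22)+Z(25): 47≡21 → V

RSRTUGMV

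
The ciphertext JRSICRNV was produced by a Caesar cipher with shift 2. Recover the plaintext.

J(9): 9−2=7 → H
R(17): 17−2=15 → P
S(18): 18−2=16 → Q
I(8): 8−2=6 → G
C(2): 2−2=0 → A
R(17): 17−2=15 → P
N(13): 13−2=11 → L
V(21): 21−2=19 → T

HPQGAPLT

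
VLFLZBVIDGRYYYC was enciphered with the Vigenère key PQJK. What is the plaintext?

Repeat the key across the ciphertext: PQJKPQJKPQJKPQJ
V(21)−P(15): 6 → G
L(11)−Q(16): -5≡21 → V
F(5)−J(9): -4≡22 → W
L(11)−K(10): 1 → B
Z(25)−P(15): 10 → K
B(1)−Q(16): -15≡11 → L
V(21)−J(9): 12 → M
I(8)−K(10): -2≡24 → Y
D(3)−P(15): -12≡14 → O
G(6)−Q(16): -10≡16 → Q
R(17)−J(9): 8 → I
Y(24)−K(10): 14 → O
Y(24)−P(15): 9 → J
Y(24)−Q(16): 8 → I
C(2)−J(9): -7≡19 → T

GVWBKLMYOQIOJIT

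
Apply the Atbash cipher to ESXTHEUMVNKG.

VHCGSVFNEMPT

E(4) → V(21)
S(18) → H(7)
X(23) → C(2)
T(19) → G(6)
H(7) → S(18)
E(4) → V(21)
U(20) → F(5)
M(12) → N(13)
V(21) → E(4)
N(13) → M(12)
K(10) → P(15)
G(6) → T(19)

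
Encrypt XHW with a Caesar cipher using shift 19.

X(23): 23+19=42≡16 → Q
H(7): 7+19=26≡0 → A
W(22): 22+19=41≡15 → P

QAP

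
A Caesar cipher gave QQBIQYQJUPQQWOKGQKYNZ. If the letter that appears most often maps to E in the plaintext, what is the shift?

The most frequent ciphertext letter is Q (appears 7 times).
Q is position 16; E is position 4.
Shift = 12.

12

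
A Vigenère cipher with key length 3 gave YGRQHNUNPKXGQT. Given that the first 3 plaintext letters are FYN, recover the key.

Subtract each crib letter from the matching ciphertext letter (mod 26):
Y(24)−F(5)=19 → T
G(6)−Y(24)=-18≡8 → I
R(17)−N(13)=4 → E

TIE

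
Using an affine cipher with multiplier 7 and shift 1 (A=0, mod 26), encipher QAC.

JBP

Q(16): 7·16+1=113≡9 → J
A(0): 7·0+1=1 → B
C(2): 7·2+1=15 → P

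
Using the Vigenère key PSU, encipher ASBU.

Repeat the key across the message: PSUP
A(0)+P(15): 15 → P
S(18)+S(18): 36≡10 → K
B(1)+U(20): 21 → V
U(20)+P(15): 35≡9 → J

PKVJ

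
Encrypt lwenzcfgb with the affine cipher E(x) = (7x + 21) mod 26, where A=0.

utxiojelc

l(11): 7·11+21=98≡20 → u
w(22): 7·22+21=175≡19 → t
e(4): 7·4+21=49≡23 → x
n(13): 7·13+21=112≡8 → i
z(25): 7·25+21=196≡14 → o
c(2): 7·2+21=35≡9 → j
f(5): 7·5+21=56≡4 → e
g(6): 7·6+21=63≡11 → l
b(1): 7·1+21=28≡2 → c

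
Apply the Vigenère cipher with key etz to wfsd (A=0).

ayrh

Repeat the key across the message: etze
w(22)+e(4): 26≡0 → a
f(5)+t(19): 24 → y
s(18)+z(25): 43≡17 → r
d(3)+e(4): 7 → h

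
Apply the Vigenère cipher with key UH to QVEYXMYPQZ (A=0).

Repeat the key across the message: UHUHUHUHUH
Q(16)+U(20): 36≡10 → K
V(21)+H(7): 28≡2 → C
E(4)+U(20): 24 → Y
Y(24)+H(7): 31≡5 → F
X(23)+U(20): 43≡17 → R
M(12)+H(7): 19 → T
Y(24)+U(20): 44≡18 → S
P(15)+H(7): 22 → W
Q(16)+U(20): 36≡10 → K
Z(25)+H(7): 32≡6 → G

KCYFRTSWKG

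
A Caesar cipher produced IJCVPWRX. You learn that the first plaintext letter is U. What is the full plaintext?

UVOHBIDJ

From the crib: I(8)−U(20)=-12≡14, so the shift is 14.
Subtract 14 from each ciphertext letter:
I(8): 8−14=-6≡20 → U
J(9): 9−14=-5≡21 → V
C(2): 2−14=-12≡14 → O
V(21): 21−14=7 → H
P(15): 15−14=1 → B
W(22): 22−14=8 → I
R(17): 17−14=3 → D
X(23): 23−14=9 → J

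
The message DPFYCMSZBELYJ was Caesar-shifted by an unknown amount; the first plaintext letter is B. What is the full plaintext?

From the crib: D(3)−B(1)=2, so the shift is 2.
Subtract 2 from each ciphertext letter:
D(3): 3−2=1 → B
P(15): 15−2=13 → N
F(5): 5−2=3 → D
Y(24): 24−2=22 → W
C(2): 2−2=0 → A
M(12): 12−2=10 → K
S(18): 18−2=16 → Q
Z(25): 25−2=23 → X
B(1): 1−2=-1≡25 → Z
E(4): 4−2=2 → C
L(11): 11−2=9 → J
Y(24): 24−2=22 → W
J(9): 9−2=7 → H

BNDWAKQXZCJWH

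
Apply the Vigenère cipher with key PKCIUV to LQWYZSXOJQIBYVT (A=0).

AAYGTNMYLYCWNFV

Repeat the key across the message: PKCIUVPKCIUVPKC
L(11)+P(15): 26≡0 → A
Q(16)+K(10): 26≡0 → A
W(22)+C(2): 24 → Y
Y(24)+I(8): 32≡6 → G
Z(25)+U(20): 45≡19 → T
S(18)+V(21): 39≡13 → N
X(23)+P(15): 38≡12 → M
O(14)+K(10): 24 → Y
J(9)+C(2): 11 → L
Q(16)+I(8): 24 → Y
I(8)+U(20): 28≡2 → C
B(1)+V(21): 22 → W
Y(24)+P(15): 39≡13 → N
V(21)+K(10): 31≡5 → F
T(19)+C(2): 21 → V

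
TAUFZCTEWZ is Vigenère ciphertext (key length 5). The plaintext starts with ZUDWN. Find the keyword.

UGRJM

Subtract each crib letter from the matching ciphertext letter (mod 26):
T(19)−Z(25)=-6≡20 → U
A(0)−U(20)=-20≡6 → G
U(20)−D(3)=17 → R
F(5)−W(22)=-17≡9 → J
Z(25)−N(13)=12 → M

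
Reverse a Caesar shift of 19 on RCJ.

R(17): 17−19=-2≡24 → Y
C(2): 2−19=-17≡9 → J
J(9): 9−19=-10≡16 → Q

YJQ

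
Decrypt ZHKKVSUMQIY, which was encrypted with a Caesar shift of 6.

Z(25): 25−6=19 → T
H(7): 7−6=1 → B
K(10): 10−6=4 → E
K(10): 10−6=4 → E
V(21): 21−6=15 → P
S(18): 18−6=12 → M
U(20): 20−6=14 → O
M(12): 12−6=6 → G
Q(16): 16−6=10 → K
I(8): 8−6=2 → C
Y(24): 24−6=18 → S

TBEEPMOGKCS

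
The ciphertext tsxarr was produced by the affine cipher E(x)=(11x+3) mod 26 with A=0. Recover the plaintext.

The inverse of 11 mod 26 is 19, since 11·19=209≡1. Apply D(y)=19·(y−3) mod 26:
t(19): 19·(19−3)=304≡18 → s
s(18): 19·(18−3)=285≡25 → z
x(23): 19·(23−3)=380≡16 → q
a(0): 19·(0−3)=-57≡21 → v
r(17): 19·(17−3)=266≡6 → g
r(17): 19·(17−3)=266≡6 → g

szqvgg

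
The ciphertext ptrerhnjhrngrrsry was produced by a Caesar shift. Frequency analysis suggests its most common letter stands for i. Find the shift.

9

The most frequent ciphertext letter is r (appears 6 times).
r is position 17; i is position 8.
Shift = 9.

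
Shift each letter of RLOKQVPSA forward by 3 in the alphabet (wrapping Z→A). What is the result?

R(17): 17+3=20 → U
L(11): 11+3=14 → O
O(14): 14+3=17 → R
K(10): 10+3=13 → N
Q(16): 16+3=19 → T
V(21): 21+3=24 → Y
P(15): 15+3=18 → S
S(18): 18+3=21 → V
A(0): 0+3=3 → D

UORNTYSVD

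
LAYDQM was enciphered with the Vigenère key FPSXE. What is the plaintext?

Repeat the key across the ciphertext: FPSXEF
L(11)−F(5): 6 → G
A(0)−P(15): -15≡11 → L
Y(24)−S(18): 6 → G
D(3)−X(23): -20≡6 → G
Q(16)−E(4): 12 → M
M(12)−F(5): 7 → H

GLGGMH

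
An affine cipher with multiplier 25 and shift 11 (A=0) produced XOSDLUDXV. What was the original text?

OXTIARIOQ

The inverse of 25 mod 26 is 25, since 25·25=625≡1. Apply D(y)=25·(y−11) mod 26:
X(23): 25·(23−11)=300≡14 → O
O(14): 25·(14−11)=75≡23 → X
S(18): 25·(18−11)=175≡19 → T
D(3): 25·(3−11)=-200≡8 → I
L(11): 25·(11−11)=0 → A
U(20): 25·(20−11)=225≡17 → R
D(3): 25·(3−11)=-200≡8 → I
X(23): 25·(23−11)=300≡14 → O
V(21): 25·(21−11)=250≡16 → Q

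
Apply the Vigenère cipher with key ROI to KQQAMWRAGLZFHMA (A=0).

Repeat the key across the message: ROIROIROIROIROI
K(10)+R(17): 27≡1 → B
Q(16)+O(14): 30≡4 → E
Q(16)+I(8): 24 → Y
A(0)+R(17): 17 → R
M(12)+O(14): 26≡0 → A
W(22)+I(8): 30≡4 → E
R(17)+R(17): 34≡8 → I
A(0)+O(14): 14 → O
G(6)+I(8): 14 → O
L(11)+R(17): 28≡2 → C
Z(25)+O(14): 39≡13 → N
F(5)+I(8): 13 → N
H(7)+R(17): 24 → Y
M(12)+O(14): 26≡0 → A
A(0)+I(8): 8 → I

BEYRAEIOOCNNYAI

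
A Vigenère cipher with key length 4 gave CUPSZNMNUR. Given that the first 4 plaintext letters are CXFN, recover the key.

Subtract each crib letter from the matching ciphertext letter (mod 26):
C(2)−C(2)=0 → A
U(20)−X(23)=-3≡23 → X
P(15)−F(5)=10 → K
S(18)−N(13)=5 → F

AXKF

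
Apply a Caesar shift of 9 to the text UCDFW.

U(20): 20+9=29≡3 → D
C(2): 2+9=11 → L
D(3): 3+9=12 → M
F(5): 5+9=14 → O
W(22): 22+9=31≡5 → F

DLMOF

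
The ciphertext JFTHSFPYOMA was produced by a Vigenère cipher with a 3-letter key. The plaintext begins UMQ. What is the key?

Subtract each crib letter from the matching ciphertext letter (mod 26):
J(9)−U(20)=-11≡15 → P
F(5)−M(12)=-7≡19 → T
T(19)−Q(16)=3 → D

PTD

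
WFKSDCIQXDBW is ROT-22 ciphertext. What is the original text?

W(22): 22−22=0 → A
F(5): 5−22=-17≡9 → J
K(10): 10−22=-12≡14 → O
S(18): 18−22=-4≡22 → W
D(3): 3−22=-19≡7 → H
C(2): 2−22=-20≡6 → G
I(8): 8−22=-14≡12 → M
Q(16): 16−22=-6≡20 → U
X(23): 23−22=1 → B
D(3): 3−22=-19≡7 → H
B(1): 1−22=-21≡5 → F
W(22): 22−22=0 → A

AJOWHGMUBHFA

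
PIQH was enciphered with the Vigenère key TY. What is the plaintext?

WKXJ

Repeat the key across the ciphertext: TYTY
P(15)−T(19): -4≡22 → W
I(8)−Y(24): -16≡10 → K
Q(16)−T(19): -3≡23 → X
H(7)−Y(24): -17≡9 → J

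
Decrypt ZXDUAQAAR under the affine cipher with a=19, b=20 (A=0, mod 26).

The inverse of 19 mod 26 is 11, since 19·11=209≡1. Apply D(y)=11·(y−20) mod 26:
Z(25): 11·(25−20)=55≡3 → D
X(23): 11·(23−20)=33≡7 → H
D(3): 11·(3−20)=-187≡21 → V
U(20): 11·(20−20)=0 → A
A(0): 11·(0−20)=-220≡14 → O
Q(16): 11·(16−20)=-44≡8 → I
A(0): 11·(0−20)=-220≡14 → O
A(0): 11·(0−20)=-220≡14 → O
R(17): 11·(17−20)=-33≡19 → T

DHVAOIOOT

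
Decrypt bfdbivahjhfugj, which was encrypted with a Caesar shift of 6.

b(1): 1−6=-5≡21 → v
f(5): 5−6=-1≡25 → z
d(3): 3−6=-3≡23 → x
b(1): 1−6=-5≡21 → v
i(8): 8−6=2 → c
v(21): 21−6=15 → p
a(0): 0−6=-6≡20 → u
h(7): 7−6=1 → b
j(9): 9−6=3 → d
h(7): 7−6=1 → b
f(5): 5−6=-1≡25 → z
u(20): 20−6=14 → o
g(6): 6−6=0 → a
j(9): 9−6=3 → d

vzxvcpubdbzoad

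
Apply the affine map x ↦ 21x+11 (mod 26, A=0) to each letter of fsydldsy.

mzvwiwzv

f(5): 21·5+11=116≡12 → m
s(18): 21·18+11=389≡25 → z
y(24): 21·24+11=515≡21 → v
d(3): 21·3+11=74≡22 → w
l(11): 21·11+11=242≡8 → i
d(3): 21·3+11=74≡22 → w
s(18): 21·18+11=389≡25 → z
y(24): 21·24+11=515≡21 → v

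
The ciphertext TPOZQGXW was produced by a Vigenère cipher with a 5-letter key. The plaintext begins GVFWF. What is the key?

NUJDL

Subtract each crib letter from the matching ciphertext letter (mod 26):
T(19)−G(6)=13 → N
P(15)−V(21)=-6≡20 → U
O(14)−F(5)=9 → J
Z(25)−W(22)=3 → D
Q(16)−F(5)=11 → L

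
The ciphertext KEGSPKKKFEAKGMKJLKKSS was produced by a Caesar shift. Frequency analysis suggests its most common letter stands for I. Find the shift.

2

The most frequent ciphertext letter is K (appears 8 times).
K is position 10; I is position 8.
Shift = 2.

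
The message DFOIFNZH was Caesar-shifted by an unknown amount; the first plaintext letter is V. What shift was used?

From the crib: D(3)−V(21)=-18≡8, so the shift is 8.

8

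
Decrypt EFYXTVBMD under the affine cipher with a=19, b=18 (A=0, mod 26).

CNODLHVMR

The inverse of 19 mod 26 is 11, since 19·11=209≡1. Apply D(y)=11·(y−18) mod 26:
E(4): 11·(4−18)=-154≡2 → C
F(5): 11·(5−18)=-143≡13 → N
Y(24): 11·(24−18)=66≡14 → O
X(23): 11·(23−18)=55≡3 → D
T(19): 11·(19−18)=11 → L
V(21): 11·(21−18)=33≡7 → H
B(1): 11·(1−18)=-187≡21 → V
M(12): 11·(12−18)=-66≡12 → M
D(3): 11·(3−18)=-165≡17 → R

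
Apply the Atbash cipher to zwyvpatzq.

z(25) → a(0)
w(22) → d(3)
y(24) → b(1)
v(21) → e(4)
p(15) → k(10)
a(0) → z(25)
t(19) → g(6)
z(25) → a(0)
q(16) → j(9)

adbekzgaj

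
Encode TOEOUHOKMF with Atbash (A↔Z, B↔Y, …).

T(19) → G(6)
O(14) → L(11)
E(4) → V(21)
O(14) → L(11)
U(20) → F(5)
H(7) → S(18)
O(14) → L(11)
K(10) → P(15)
M(12) → N(13)
F(5) → U(20)

GLVLFSLPNU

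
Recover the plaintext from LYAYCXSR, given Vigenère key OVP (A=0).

XDLKHIEW

Repeat the key across the ciphertext: OVPOVPOV
L(11)−O(14): -3≡23 → X
Y(24)−V(21): 3 → D
A(0)−P(15): -15≡11 → L
Y(24)−O(14): 10 → K
C(2)−V(21): -19≡7 → H
X(23)−P(15): 8 → I
S(18)−O(14): 4 → E
R(17)−V(21): -4≡22 → W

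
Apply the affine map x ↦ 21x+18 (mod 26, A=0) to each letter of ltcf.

l(11): 21·11+18=249≡15 → p
t(19): 21·19+18=417≡1 → b
c(2): 21·2+18=60≡8 → i
f(5): 21·5+18=123≡19 → t

pbit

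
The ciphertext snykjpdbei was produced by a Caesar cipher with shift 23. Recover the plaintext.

vqbnmsgehl

s(18): 18−23=-5≡21 → v
n(13): 13−23=-10≡16 → q
y(24): 24−23=1 → b
k(10): 10−23=-13≡13 → n
j(9): 9−23=-14≡12 → m
p(15): 15−23=-8≡18 → s
d(3): 3−23=-20≡6 → g
b(1): 1−23=-22≡4 → e
e(4): 4−23=-19≡7 → h
i(8): 8−23=-15≡11 → l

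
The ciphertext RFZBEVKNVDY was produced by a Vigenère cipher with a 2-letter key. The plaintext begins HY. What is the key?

KH

Subtract each crib letter from the matching ciphertext letter (mod 26):
R(17)−H(7)=10 → K
F(5)−Y(24)=-19≡7 → H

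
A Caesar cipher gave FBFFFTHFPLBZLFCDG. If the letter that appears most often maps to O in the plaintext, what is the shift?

The most frequent ciphertext letter is F (appears 6 times).
F is position 5; O is position 14.
Shift = -9≡17.

17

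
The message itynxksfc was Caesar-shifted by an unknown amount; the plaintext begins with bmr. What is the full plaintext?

bmrgqdlyv

From the crib: i(8)−b(1)=7, so the shift is 7.
Subtract 7 from each ciphertext letter:
i(8): 8−7=1 → b
t(19): 19−7=12 → m
y(24): 24−7=17 → r
n(13): 13−7=6 → g
x(23): 23−7=16 → q
k(10): 10−7=3 → d
s(18): 18−7=11 → l
f(5): 5−7=-2≡24 → y
c(2): 2−7=-5≡21 → v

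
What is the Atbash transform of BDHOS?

YWSLH

B(1) → Y(24)
D(3) → W(22)
H(7) → S(18)
O(14) → L(11)
S(18) → H(7)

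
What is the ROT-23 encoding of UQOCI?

RNLZF

U(20): 20+23=43≡17 → R
Q(16): 16+23=39≡13 → N
O(14): 14+23=37≡11 → L
C(2): 2+23=25 → Z
I(8): 8+23=31≡5 → F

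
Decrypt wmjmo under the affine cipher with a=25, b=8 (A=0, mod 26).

The inverse of 25 mod 26 is 25, since 25·25=625≡1. Apply D(y)=25·(y−8) mod 26:
w(22): 25·(22−8)=350≡12 → m
m(12): 25·(12−8)=100≡22 → w
j(9): 25·(9−8)=25 → z
m(12): 25·(12−8)=100≡22 → w
o(14): 25·(14−8)=150≡20 → u

mwzwu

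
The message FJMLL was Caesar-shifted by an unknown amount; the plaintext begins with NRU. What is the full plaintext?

From the crib: F(5)−N(13)=-8≡18, so the shift is 18.
Subtract 18 from each ciphertext letter:
F(5): 5−18=-13≡13 → N
J(9): 9−18=-9≡17 → R
M(12): 12−18=-6≡20 → U
L(11): 11−18=-7≡19 → T
L(11): 11−18=-7≡19 → T

NRUTT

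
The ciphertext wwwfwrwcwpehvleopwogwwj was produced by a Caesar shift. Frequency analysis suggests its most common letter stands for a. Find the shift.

22

The most frequent ciphertext letter is w (appears 9 times).
w is position 22; a is position 0.
Shift = 22.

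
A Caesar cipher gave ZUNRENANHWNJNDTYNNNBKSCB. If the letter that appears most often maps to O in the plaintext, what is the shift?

25

The most frequent ciphertext letter is N (appears 8 times).
N is position 13; O is position 14.
Shift = -1≡25.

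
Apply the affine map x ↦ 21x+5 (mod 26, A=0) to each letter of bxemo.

aulxn

b(1): 21·1+5=26≡0 → a
x(23): 21·23+5=488≡20 → u
e(4): 21·4+5=89≡11 → l
m(12): 21·12+5=257≡23 → x
o(14): 21·14+5=299≡13 → n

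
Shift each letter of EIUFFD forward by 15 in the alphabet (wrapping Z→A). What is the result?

TXJUUS

E(4): 4+15=19 → T
I(8): 8+15=23 → X
U(20): 20+15=35≡9 → J
F(5): 5+15=20 → U
F(5): 5+15=20 → U
D(3): 3+15=18 → S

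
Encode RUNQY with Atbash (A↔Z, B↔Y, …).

IFMJB

R(17) → I(8)
U(20) → F(5)
N(13) → M(12)
Q(16) → J(9)
Y(24) → B(1)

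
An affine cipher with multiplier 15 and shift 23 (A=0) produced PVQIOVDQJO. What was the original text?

WMDZPMQDGP

The inverse of 15 mod 26 is 7, since 15·7=105≡1. Apply D(y)=7·(y−23) mod 26:
P(15): 7·(15−23)=-56≡22 → W
V(21): 7·(21−23)=-14≡12 → M
Q(16): 7·(16−23)=-49≡3 → D
I(8): 7·(8−23)=-105≡25 → Z
O(14): 7·(14−23)=-63≡15 → P
V(21): 7·(21−23)=-14≡12 → M
D(3): 7·(3−23)=-140≡16 → Q
Q(16): 7·(16−23)=-49≡3 → D
J(9): 7·(9−23)=-98≡6 → G
O(14): 7·(14−23)=-63≡15 → P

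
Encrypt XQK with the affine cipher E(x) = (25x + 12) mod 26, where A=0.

X(23): 25·23+12=587≡15 → P
Q(16): 25·16+12=412≡22 → W
K(10): 25·10+12=262≡2 → C

PWC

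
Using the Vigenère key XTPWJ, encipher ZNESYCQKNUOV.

WGTOHZJZJDLO

Repeat the key across the message: XTPWJXTPWJXT
Z(25)+X(23): 48≡22 → W
N(13)+T(19): 32≡6 → G
E(4)+P(15): 19 → T
S(18)+W(22): 40≡14 → O
Y(24)+J(9): 33≡7 → H
C(2)+X(23): 25 → Z
Q(16)+T(19): 35≡9 → J
K(10)+P(15): 25 → Z
N(13)+W(22): 35≡9 → J
U(20)+J(9): 29≡3 → D
O(14)+X(23): 37≡11 → L
V(21)+T(19): 40≡14 → O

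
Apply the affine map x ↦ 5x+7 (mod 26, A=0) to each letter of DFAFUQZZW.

D(3): 5·3+7=22 → W
F(5): 5·5+7=32≡6 → G
A(0): 5·0+7=7 → H
F(5): 5·5+7=32≡6 → G
U(20): 5·20+7=107≡3 → D
Q(16): 5·16+7=87≡9 → J
Z(25): 5·25+7=132≡2 → C
Z(25): 5·25+7=132≡2 → C
W(22): 5·22+7=117≡13 → N

WGHGDJCCN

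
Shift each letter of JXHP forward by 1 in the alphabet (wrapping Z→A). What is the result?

KYIQ

J(9): 9+1=10 → K
X(23): 23+1=24 → Y
H(7): 7+1=8 → I
P(15): 15+1=16 → Q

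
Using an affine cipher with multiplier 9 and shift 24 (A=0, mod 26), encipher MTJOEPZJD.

CNBUIDPBZ

M(12): 9·12+24=132≡2 → C
T(19): 9·19+24=195≡13 → N
J(9): 9·9+24=105≡1 → B
O(14): 9·14+24=150≡20 → U
E(4): 9·4+24=60≡8 → I
P(15): 9·15+24=159≡3 → D
Z(25): 9·25+24=249≡15 → P
J(9): 9·9+24=105≡1 → B
D(3): 9·3+24=51≡25 → Z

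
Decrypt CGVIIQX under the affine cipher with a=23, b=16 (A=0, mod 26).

WMHUUAP

The inverse of 23 mod 26 is 17, since 23·17=391≡1. Apply D(y)=17·(y−16) mod 26:
C(2): 17·(2−16)=-238≡22 → W
G(6): 17·(6−16)=-170≡12 → M
V(21): 17·(21−16)=85≡7 → H
I(8): 17·(8−16)=-136≡20 → U
I(8): 17·(8−16)=-136≡20 → U
Q(16): 17·(16−16)=0 → A
X(23): 17·(23−16)=119≡15 → P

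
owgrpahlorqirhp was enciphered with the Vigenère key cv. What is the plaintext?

mbewnffqmwonpmn

Repeat the key across the ciphertext: cvcvcvcvcvcvcvc
o(14)−c(2): 12 → m
w(22)−v(21): 1 → b
g(6)−c(2): 4 → e
r(17)−v(21): -4≡22 → w
p(15)−c(2): 13 → n
a(0)−v(21): -21≡5 → f
h(7)−c(2): 5 → f
l(11)−v(21): -10≡16 → q
o(14)−c(2): 12 → m
r(17)−v(21): -4≡22 → w
q(16)−c(2): 14 → o
i(8)−v(21): -13≡13 → n
r(17)−c(2): 15 → p
h(7)−v(21): -14≡12 → m
p(15)−c(2): 13 → n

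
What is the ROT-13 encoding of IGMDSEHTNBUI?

I(8): 8+13=21 → V
G(6): 6+13=19 → T
M(12): 12+13=25 → Z
D(3): 3+13=16 → Q
S(18): 18+13=31≡5 → F
E(4): 4+13=17 → R
H(7): 7+13=20 → U
T(19): 19+13=32≡6 → G
N(13): 13+13=26≡0 → A
B(1): 1+13=14 → O
U(20): 20+13=33≡7 → H
I(8): 8+13=21 → V

VTZQFRUGAOHV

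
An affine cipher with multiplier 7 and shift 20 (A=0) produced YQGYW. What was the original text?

ISYIE

The inverse of 7 mod 26 is 15, since 7·15=105≡1. Apply D(y)=15·(y−20) mod 26:
Y(24): 15·(24−20)=60≡8 → I
Q(16): 15·(16−20)=-60≡18 → S
G(6): 15·(6−20)=-210≡24 → Y
Y(24): 15·(24−20)=60≡8 → I
W(22): 15·(22−20)=30≡4 → E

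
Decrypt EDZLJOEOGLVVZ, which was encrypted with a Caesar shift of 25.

FEAMKPFPHMWWA

E(4): 4−25=-21≡5 → F
D(3): 3−25=-22≡4 → E
Z(25): 25−25=0 → A
L(11): 11−25=-14≡12 → M
J(9): 9−25=-16≡10 → K
O(14): 14−25=-11≡15 → P
E(4): 4−25=-21≡5 → F
O(14): 14−25=-11≡15 → P
G(6): 6−25=-19≡7 → H
L(11): 11−25=-14≡12 → M
V(21): 21−25=-4≡22 → W
V(21): 21−25=-4≡22 → W
Z(25): 25−25=0 → A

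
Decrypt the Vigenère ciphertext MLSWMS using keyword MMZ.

Repeat the key across the ciphertext: MMZMMZ
M(12)−M(12): 0 → A
L(11)−M(12): -1≡25 → Z
S(18)−Z(25): -7≡19 → T
W(22)−M(12): 10 → K
M(12)−M(12): 0 → A
S(18)−Z(25): -7≡19 → T

AZTKAT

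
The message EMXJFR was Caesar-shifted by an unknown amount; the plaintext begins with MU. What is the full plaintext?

From the crib: E(4)−M(12)=-8≡18, so the shift is 18.
Subtract 18 from each ciphertext letter:
E(4): 4−18=-14≡12 → M
M(12): 12−18=-6≡20 → U
X(23): 23−18=5 → F
J(9): 9−18=-9≡17 → R
F(5): 5−18=-13≡13 → N
R(17): 17−18=-1≡25 → Z

MUFRNZ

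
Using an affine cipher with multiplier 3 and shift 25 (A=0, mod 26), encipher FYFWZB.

OTONWC

F(5): 3·5+25=40≡14 → O
Y(24): 3·24+25=97≡19 → T
F(5): 3·5+25=40≡14 → O
W(22): 3·22+25=91≡13 → N
Z(25): 3·25+25=100≡22 → W
B(1): 3·1+25=28≡2 → C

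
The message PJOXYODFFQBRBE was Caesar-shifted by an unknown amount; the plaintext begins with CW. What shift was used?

13

From the crib: P(15)−C(2)=13, so the shift is 13.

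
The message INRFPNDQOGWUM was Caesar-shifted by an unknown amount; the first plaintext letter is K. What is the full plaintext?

From the crib: I(8)−K(10)=-2≡24, so the shift is 24.
Subtract 24 from each ciphertext letter:
I(8): 8−24=-16≡10 → K
N(13): 13−24=-11≡15 → P
R(17): 17−24=-7≡19 → T
F(5): 5−24=-19≡7 → H
P(15): 15−24=-9≡17 → R
N(13): 13−24=-11≡15 → P
D(3): 3−24=-21≡5 → F
Q(16): 16−24=-8≡18 → S
O(14): 14−24=-10≡16 → Q
G(6): 6−24=-18≡8 → I
W(22): 22−24=-2≡24 → Y
U(20): 20−24=-4≡22 → W
M(12): 12−24=-12≡14 → O

KPTHRPFSQIYWO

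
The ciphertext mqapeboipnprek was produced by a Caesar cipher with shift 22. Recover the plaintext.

quetifsmtrtvio

m(12): 12−22=-10≡16 → q
q(16): 16−22=-6≡20 → u
a(0): 0−22=-22≡4 → e
p(15): 15−22=-7≡19 → t
e(4): 4−22=-18≡8 → i
b(1): 1−22=-21≡5 → f
o(14): 14−22=-8≡18 → s
i(8): 8−22=-14≡12 → m
p(15): 15−22=-7≡19 → t
n(13): 13−22=-9≡17 → r
p(15): 15−22=-7≡19 → t
r(17): 17−22=-5≡21 → v
e(4): 4−22=-18≡8 → i
k(10): 10−22=-12≡14 → o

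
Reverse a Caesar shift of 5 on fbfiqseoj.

awadlnzje

f(5): 5−5=0 → a
b(1): 1−5=-4≡22 → w
f(5): 5−5=0 → a
i(8): 8−5=3 → d
q(16): 16−5=11 → l
s(18): 18−5=13 → n
e(4): 4−5=-1≡25 → z
o(14): 14−5=9 → j
j(9): 9−5=4 → e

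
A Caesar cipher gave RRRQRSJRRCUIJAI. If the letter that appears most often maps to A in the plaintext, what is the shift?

The most frequent ciphertext letter is R (appears 6 times).
R is position 17; A is position 0.
Shift = 17.

17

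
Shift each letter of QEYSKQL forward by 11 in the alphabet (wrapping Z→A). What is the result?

Q(16): 16+11=27≡1 → B
E(4): 4+11=15 → P
Y(24): 24+11=35≡9 → J
S(18): 18+11=29≡3 → D
K(10): 10+11=21 → V
Q(16): 16+11=27≡1 → B
L(11): 11+11=22 → W

BPJDVBW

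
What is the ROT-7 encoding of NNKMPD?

UURTWK

N(13): 13+7=20 → U
N(13): 13+7=20 → U
K(10): 10+7=17 → R
M(12): 12+7=19 → T
P(15): 15+7=22 → W
D(3): 3+7=10 → K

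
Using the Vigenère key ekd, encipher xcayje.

Repeat the key across the message: ekdekd
x(23)+e(4): 27≡1 → b
c(2)+k(10): 12 → m
a(0)+d(3): 3 → d
y(24)+e(4): 28≡2 → c
j(9)+k(10): 19 → t
e(4)+d(3): 7 → h

bmdcth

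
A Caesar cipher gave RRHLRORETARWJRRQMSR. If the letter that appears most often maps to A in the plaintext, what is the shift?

17

The most frequent ciphertext letter is R (appears 8 times).
R is position 17; A is position 0.
Shift = 17.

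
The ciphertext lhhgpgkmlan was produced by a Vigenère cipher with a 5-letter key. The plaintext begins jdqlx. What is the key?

Subtract each crib letter from the matching ciphertext letter (mod 26):
l(11)−j(9)=2 → c
h(7)−d(3)=4 → e
h(7)−q(16)=-9≡17 → r
g(6)−l(11)=-5≡21 → v
p(15)−x(23)=-8≡18 → s

cervs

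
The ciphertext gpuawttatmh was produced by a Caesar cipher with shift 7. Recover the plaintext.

zintpmmtmfa

g(6): 6−7=-1≡25 → z
p(15): 15−7=8 → i
u(20): 20−7=13 → n
a(0): 0−7=-7≡19 → t
w(22): 22−7=15 → p
t(19): 19−7=12 → m
t(19): 19−7=12 → m
a(0): 0−7=-7≡19 → t
t(19): 19−7=12 → m
m(12): 12−7=5 → f
h(7): 7−7=0 → a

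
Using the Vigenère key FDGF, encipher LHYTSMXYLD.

QKEYXPDDQG

Repeat the key across the message: FDGFFDGFFD
L(11)+F(5): 16 → Q
H(7)+D(3): 10 → K
Y(24)+G(6): 30≡4 → E
T(19)+F(5): 24 → Y
S(18)+F(5): 23 → X
M(12)+D(3): 15 → P
X(23)+G(6): 29≡3 → D
Y(24)+F(5): 29≡3 → D
L(11)+F(5): 16 → Q
D(3)+D(3): 6 → G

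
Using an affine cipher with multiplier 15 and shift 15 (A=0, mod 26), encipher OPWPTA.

O(14): 15·14+15=225≡17 → R
P(15): 15·15+15=240≡6 → G
W(22): 15·22+15=345≡7 → H
P(15): 15·15+15=240≡6 → G
T(19): 15·19+15=300≡14 → O
A(0): 15·0+15=15 → P

RGHGOP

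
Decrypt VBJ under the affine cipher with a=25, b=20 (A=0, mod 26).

ZTL

The inverse of 25 mod 26 is 25, since 25·25=625≡1. Apply D(y)=25·(y−20) mod 26:
V(21): 25·(21−20)=25 → Z
B(1): 25·(1−20)=-475≡19 → T
J(9): 25·(9−20)=-275≡11 → L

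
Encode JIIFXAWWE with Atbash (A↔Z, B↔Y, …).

J(9) → Q(16)
I(8) → R(17)
I(8) → R(17)
F(5) → U(20)
X(23) → C(2)
A(0) → Z(25)
W(22) → D(3)
W(22) → D(3)
E(4) → V(21)

QRRUCZDDV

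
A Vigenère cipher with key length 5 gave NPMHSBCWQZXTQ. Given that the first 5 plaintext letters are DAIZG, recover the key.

Subtract each crib letter from the matching ciphertext letter (mod 26):
N(13)−D(3)=10 → K
P(15)−A(0)=15 → P
M(12)−I(8)=4 → E
H(7)−Z(25)=-18≡8 → I
S(18)−G(6)=12 → M

KPEIM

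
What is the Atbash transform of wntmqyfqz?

dmgnjbuja

w(22) → d(3)
n(13) → m(12)
t(19) → g(6)
m(12) → n(13)
q(16) → j(9)
y(24) → b(1)
f(5) → u(20)
q(16) → j(9)
z(25) → a(0)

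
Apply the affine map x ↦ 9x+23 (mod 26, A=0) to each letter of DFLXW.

D(3): 9·3+23=50≡24 → Y
F(5): 9·5+23=68≡16 → Q
L(11): 9·11+23=122≡18 → S
X(23): 9·23+23=230≡22 → W
W(22): 9·22+23=221≡13 → N

YQSWN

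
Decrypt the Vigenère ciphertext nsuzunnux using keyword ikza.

fivzmdoup

Repeat the key across the ciphertext: ikzaikzai
n(13)−i(8): 5 → f
s(18)−k(10): 8 → i
u(20)−z(25): -5≡21 → v
z(25)−a(0): 25 → z
u(20)−i(8): 12 → m
n(13)−k(10): 3 → d
n(13)−z(25): -12≡14 → o
u(20)−a(0): 20 → u
x(23)−i(8): 15 → p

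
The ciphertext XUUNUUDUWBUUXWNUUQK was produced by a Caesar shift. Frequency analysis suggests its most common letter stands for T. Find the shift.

The most frequent ciphertext letter is U (appears 9 times).
U is position 20; T is position 19.
Shift = 1.

1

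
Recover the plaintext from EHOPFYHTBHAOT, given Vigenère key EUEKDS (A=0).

Repeat the key across the ciphertext: EUEKDSEUEKDSE
E(4)−E(4): 0 → A
H(7)−U(20): -13≡13 → N
O(14)−E(4): 10 → K
P(15)−K(10): 5 → F
F(5)−D(3): 2 → C
Y(24)−S(18): 6 → G
H(7)−E(4): 3 → D
T(19)−U(20): -1≡25 → Z
B(1)−E(4): -3≡23 → X
H(7)−K(10): -3≡23 → X
A(0)−D(3): -3≡23 → X
O(14)−S(18): -4≡22 → W
T(19)−E(4): 15 → P

ANKFCGDZXXXWP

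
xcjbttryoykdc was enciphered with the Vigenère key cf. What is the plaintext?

vxhwroptmtiya

Repeat the key across the ciphertext: cfcfcfcfcfcfc
x(23)−c(2): 21 → v
c(2)−f(5): -3≡23 → x
j(9)−c(2): 7 → h
b(1)−f(5): -4≡22 → w
t(19)−c(2): 17 → r
t(19)−f(5): 14 → o
r(17)−c(2): 15 → p
y(24)−f(5): 19 → t
o(14)−c(2): 12 → m
y(24)−f(5): 19 → t
k(10)−c(2): 8 → i
d(3)−f(5): -2≡24 → y
c(2)−c(2): 0 → a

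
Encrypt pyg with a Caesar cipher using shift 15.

env

p(15): 15+15=30≡4 → e
y(24): 24+15=39≡13 → n
g(6): 6+15=21 → v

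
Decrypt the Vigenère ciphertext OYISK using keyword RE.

Repeat the key across the ciphertext: RERER
O(14)−R(17): -3≡23 → X
Y(24)−E(4): 20 → U
I(8)−R(17): -9≡17 → R
S(18)−E(4): 14 → O
K(10)−R(17): -7≡19 → T

XUROT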